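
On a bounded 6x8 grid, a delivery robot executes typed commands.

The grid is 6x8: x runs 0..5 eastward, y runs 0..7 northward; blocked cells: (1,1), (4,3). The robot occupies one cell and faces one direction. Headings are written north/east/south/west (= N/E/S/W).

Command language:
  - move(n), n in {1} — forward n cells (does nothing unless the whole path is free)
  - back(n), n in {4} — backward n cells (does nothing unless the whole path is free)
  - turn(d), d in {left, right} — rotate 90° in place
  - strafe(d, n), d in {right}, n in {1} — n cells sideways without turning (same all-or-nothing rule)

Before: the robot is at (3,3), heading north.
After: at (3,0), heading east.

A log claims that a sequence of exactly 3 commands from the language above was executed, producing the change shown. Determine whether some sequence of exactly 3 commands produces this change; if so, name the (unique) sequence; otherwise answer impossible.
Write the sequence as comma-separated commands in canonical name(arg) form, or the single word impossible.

move(1), back(4), turn(right)

key: cell and facing (now E) both changed — the 3 commands mix motion and turning
initial: at (3,3), heading north
step 1 (move(1)): at (3,4), heading north
step 2 (back(4)): at (3,0), heading north
step 3 (turn(right)): at (3,0), heading east
uniquely the one of 125 3-step routes that fits.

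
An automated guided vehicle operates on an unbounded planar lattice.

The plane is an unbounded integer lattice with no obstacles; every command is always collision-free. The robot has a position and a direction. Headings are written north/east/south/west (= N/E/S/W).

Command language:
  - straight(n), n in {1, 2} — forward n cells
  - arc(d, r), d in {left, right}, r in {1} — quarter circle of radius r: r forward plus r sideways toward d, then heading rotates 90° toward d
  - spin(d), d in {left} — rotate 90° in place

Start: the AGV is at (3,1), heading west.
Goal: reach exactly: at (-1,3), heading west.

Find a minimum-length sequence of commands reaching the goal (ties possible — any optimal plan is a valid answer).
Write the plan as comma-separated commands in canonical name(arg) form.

arc(right, 1), arc(left, 1), straight(2)

start: at (3,1), heading west
[1] after arc(right, 1): at (2,2), heading north
[2] after arc(left, 1): at (1,3), heading west
[3] after straight(2): at (-1,3), heading west
minimal: 3 command(s), checked below 3.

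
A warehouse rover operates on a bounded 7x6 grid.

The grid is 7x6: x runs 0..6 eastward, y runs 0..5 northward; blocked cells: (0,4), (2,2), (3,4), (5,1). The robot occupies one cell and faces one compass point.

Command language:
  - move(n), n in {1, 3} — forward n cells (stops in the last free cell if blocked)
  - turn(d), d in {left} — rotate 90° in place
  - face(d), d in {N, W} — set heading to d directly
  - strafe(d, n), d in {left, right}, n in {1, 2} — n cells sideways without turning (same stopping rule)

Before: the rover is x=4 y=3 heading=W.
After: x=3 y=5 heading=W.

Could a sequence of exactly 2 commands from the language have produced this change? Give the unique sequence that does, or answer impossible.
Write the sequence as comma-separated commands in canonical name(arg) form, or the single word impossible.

strafe(right, 2), move(1)

key: still facing W at the end — nothing in the sequence rotates
start: x=4 y=3 heading=W
t=1 strafe(right, 2) ⇒ x=4 y=5 heading=W
t=2 move(1) ⇒ x=3 y=5 heading=W
no rival 2-sequence matches.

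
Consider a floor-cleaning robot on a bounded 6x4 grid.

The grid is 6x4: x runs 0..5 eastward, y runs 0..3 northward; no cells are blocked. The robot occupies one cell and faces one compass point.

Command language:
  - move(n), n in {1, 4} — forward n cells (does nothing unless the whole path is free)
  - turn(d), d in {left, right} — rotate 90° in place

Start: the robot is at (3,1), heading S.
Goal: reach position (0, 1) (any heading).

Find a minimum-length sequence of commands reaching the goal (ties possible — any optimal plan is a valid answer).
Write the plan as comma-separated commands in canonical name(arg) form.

turn(right), move(1), move(1), move(1)

from: at (3,1), heading S
t=1 turn(right) ⇒ at (3,1), heading W
t=2 move(1) ⇒ at (2,1), heading W
t=3 move(1) ⇒ at (1,1), heading W
t=4 move(1) ⇒ at (0,1), heading W
no 3-step plan works, so 4 is optimal.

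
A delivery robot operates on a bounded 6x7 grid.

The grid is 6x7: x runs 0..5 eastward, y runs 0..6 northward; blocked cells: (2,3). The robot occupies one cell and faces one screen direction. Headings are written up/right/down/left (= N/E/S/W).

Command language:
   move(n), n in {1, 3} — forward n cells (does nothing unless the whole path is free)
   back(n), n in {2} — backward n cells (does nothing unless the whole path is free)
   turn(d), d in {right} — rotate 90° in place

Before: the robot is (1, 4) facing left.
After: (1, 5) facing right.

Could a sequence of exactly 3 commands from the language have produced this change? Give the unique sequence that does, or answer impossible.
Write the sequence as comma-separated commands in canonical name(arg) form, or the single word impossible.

turn(right), move(1), turn(right)

key: cell and facing (now E) both changed — the 3 commands mix motion and turning
begin: (1, 4) facing left
step 1 (turn(right)): (1, 4) facing up
step 2 (move(1)): (1, 5) facing up
step 3 (turn(right)): (1, 5) facing right
all 64 alternatives checked — unique.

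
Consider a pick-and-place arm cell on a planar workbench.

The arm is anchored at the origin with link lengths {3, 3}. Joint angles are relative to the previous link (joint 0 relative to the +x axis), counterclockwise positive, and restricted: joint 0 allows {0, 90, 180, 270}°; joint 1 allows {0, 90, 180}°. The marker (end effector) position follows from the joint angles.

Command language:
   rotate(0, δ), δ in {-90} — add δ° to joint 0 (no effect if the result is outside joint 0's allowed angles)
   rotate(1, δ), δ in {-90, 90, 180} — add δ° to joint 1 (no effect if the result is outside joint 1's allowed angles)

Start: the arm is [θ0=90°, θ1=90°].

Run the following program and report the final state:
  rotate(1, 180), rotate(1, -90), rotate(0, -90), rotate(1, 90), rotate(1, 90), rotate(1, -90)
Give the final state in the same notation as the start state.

[θ0=0°, θ1=90°]

begin: [θ0=90°, θ1=90°]
step 1 (rotate(1, 180)): [θ0=90°, θ1=90°]
step 2 (rotate(1, -90)): [θ0=90°, θ1=0°]
step 3 (rotate(0, -90)): [θ0=0°, θ1=0°]
step 4 (rotate(1, 90)): [θ0=0°, θ1=90°]
step 5 (rotate(1, 90)): [θ0=0°, θ1=180°]
step 6 (rotate(1, -90)): [θ0=0°, θ1=90°]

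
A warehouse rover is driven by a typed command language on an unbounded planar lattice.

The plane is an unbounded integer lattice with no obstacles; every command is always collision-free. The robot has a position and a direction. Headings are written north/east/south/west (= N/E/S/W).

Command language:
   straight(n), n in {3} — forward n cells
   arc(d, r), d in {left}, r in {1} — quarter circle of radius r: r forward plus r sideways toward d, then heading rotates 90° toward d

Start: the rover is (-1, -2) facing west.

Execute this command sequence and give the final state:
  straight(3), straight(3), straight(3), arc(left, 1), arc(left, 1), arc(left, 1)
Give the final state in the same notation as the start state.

(-9, -3) facing north

begin: (-1, -2) facing west
[1] after straight(3): (-4, -2) facing west
[2] after straight(3): (-7, -2) facing west
[3] after straight(3): (-10, -2) facing west
[4] after arc(left, 1): (-11, -3) facing south
[5] after arc(left, 1): (-10, -4) facing east
[6] after arc(left, 1): (-9, -3) facing north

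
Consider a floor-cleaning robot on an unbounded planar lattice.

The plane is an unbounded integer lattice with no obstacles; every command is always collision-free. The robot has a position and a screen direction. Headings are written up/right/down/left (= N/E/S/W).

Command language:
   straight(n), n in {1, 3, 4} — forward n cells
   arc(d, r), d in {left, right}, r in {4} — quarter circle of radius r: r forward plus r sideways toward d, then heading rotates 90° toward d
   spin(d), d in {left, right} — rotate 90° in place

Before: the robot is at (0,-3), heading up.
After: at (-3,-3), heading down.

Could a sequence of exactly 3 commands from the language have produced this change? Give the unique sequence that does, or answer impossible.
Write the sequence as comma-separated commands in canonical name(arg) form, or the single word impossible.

spin(left), straight(3), spin(left)

key: position moved to (-3,-3) AND the heading swung to S — translation plus rotation needed
start: at (0,-3), heading up
1. spin(left) → at (0,-3), heading left
2. straight(3) → at (-3,-3), heading left
3. spin(left) → at (-3,-3), heading down
no other 3-command option fits: unique.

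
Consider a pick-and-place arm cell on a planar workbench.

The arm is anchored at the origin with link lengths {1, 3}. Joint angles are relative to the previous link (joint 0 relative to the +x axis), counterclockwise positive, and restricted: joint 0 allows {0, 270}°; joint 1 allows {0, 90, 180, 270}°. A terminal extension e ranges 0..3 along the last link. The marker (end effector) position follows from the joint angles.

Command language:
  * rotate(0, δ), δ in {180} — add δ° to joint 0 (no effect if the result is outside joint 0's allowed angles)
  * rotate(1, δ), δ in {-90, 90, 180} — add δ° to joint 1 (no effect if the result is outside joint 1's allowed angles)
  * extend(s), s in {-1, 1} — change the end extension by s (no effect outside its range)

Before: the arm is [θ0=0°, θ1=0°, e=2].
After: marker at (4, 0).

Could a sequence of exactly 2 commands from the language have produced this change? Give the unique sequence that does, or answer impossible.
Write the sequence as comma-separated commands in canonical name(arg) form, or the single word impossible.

start: [θ0=0°, θ1=0°, e=2]
t=1 extend(-1) ⇒ [θ0=0°, θ1=0°, e=1]
t=2 extend(-1) ⇒ [θ0=0°, θ1=0°, e=0]
uniquely the one of 36 2-step routes that fits.

extend(-1), extend(-1)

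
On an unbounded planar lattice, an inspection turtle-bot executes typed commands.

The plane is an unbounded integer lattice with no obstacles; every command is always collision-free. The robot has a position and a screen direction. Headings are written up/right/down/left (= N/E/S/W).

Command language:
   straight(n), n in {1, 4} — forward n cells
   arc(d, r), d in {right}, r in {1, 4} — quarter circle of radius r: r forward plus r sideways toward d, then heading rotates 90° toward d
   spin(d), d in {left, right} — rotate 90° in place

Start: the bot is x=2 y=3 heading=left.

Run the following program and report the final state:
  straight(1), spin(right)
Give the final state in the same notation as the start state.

x=1 y=3 heading=up

initial: x=2 y=3 heading=left
1. straight(1) → x=1 y=3 heading=left
2. spin(right) → x=1 y=3 heading=up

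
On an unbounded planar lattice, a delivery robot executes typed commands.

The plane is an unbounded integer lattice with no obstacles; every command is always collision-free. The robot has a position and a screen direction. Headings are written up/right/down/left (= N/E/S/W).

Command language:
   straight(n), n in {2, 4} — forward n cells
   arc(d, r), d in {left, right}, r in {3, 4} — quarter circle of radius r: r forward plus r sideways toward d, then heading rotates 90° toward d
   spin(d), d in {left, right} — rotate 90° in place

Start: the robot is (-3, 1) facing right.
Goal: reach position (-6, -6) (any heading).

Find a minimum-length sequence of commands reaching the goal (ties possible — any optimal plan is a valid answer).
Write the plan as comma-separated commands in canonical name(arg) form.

arc(right, 4), arc(right, 3), straight(4)

from: (-3, 1) facing right
[1] after arc(right, 4): (1, -3) facing down
[2] after arc(right, 3): (-2, -6) facing left
[3] after straight(4): (-6, -6) facing left
nothing shorter than 3 reaches the goal.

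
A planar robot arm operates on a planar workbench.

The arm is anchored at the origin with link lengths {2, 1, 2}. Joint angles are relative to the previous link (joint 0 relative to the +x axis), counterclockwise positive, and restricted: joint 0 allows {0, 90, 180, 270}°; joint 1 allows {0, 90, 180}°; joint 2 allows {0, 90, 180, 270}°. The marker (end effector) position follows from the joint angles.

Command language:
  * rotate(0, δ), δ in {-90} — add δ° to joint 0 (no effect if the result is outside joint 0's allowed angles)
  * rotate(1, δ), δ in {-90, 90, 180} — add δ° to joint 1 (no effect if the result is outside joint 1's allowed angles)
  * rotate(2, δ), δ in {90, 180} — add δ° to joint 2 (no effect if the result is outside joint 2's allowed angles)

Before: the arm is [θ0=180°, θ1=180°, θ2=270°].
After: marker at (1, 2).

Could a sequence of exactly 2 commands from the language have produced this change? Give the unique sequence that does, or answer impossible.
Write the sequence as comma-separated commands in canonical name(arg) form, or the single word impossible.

t0: [θ0=180°, θ1=180°, θ2=270°]
t=1 rotate(0, -90) ⇒ [θ0=90°, θ1=180°, θ2=270°]
t=2 rotate(0, -90) ⇒ [θ0=0°, θ1=180°, θ2=270°]
no rival 2-sequence matches.

rotate(0, -90), rotate(0, -90)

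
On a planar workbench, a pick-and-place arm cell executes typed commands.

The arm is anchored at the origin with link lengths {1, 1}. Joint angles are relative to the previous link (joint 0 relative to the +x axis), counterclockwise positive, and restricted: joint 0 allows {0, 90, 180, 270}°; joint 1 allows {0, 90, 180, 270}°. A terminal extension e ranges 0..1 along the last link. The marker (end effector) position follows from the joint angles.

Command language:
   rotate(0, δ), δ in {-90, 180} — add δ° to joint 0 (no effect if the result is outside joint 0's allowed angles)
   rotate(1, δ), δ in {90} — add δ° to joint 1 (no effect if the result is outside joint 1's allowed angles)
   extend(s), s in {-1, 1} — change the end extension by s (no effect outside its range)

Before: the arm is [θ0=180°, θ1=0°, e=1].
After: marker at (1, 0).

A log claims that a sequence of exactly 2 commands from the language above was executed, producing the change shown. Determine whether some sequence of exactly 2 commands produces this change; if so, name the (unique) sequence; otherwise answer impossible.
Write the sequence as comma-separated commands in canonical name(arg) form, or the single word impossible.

rotate(1, 90), rotate(1, 90)

initial: [θ0=180°, θ1=0°, e=1]
step 1 (rotate(1, 90)): [θ0=180°, θ1=90°, e=1]
step 2 (rotate(1, 90)): [θ0=180°, θ1=180°, e=1]
all 25 alternatives checked — unique.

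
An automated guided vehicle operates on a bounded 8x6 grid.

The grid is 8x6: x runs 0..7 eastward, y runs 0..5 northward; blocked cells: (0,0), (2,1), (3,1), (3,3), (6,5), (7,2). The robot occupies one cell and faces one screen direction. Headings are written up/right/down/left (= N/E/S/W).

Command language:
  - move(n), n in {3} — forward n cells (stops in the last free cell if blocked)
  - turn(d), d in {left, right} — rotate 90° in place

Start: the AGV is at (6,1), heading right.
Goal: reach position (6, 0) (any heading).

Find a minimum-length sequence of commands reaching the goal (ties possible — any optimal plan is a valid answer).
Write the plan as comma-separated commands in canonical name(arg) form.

turn(right), move(3)

begin: at (6,1), heading right
1. turn(right) → at (6,1), heading down
2. move(3) → at (6,0), heading down
shorter routes all fall short; 2 is best.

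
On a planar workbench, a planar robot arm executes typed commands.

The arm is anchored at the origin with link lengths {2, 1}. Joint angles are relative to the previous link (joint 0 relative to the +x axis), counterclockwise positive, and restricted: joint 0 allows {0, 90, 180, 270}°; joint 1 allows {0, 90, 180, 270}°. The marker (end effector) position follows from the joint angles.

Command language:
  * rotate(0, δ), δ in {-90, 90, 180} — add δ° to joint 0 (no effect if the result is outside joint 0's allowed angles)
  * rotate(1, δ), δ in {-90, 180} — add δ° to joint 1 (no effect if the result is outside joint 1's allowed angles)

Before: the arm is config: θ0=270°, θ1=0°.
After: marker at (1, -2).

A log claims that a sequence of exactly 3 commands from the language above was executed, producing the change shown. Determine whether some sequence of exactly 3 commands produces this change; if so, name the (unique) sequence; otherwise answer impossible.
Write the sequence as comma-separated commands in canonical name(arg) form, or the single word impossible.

from: config: θ0=270°, θ1=0°
[1] after rotate(1, -90): config: θ0=270°, θ1=270°
[2] after rotate(1, -90): config: θ0=270°, θ1=180°
[3] after rotate(1, -90): config: θ0=270°, θ1=90°
all 125 alternatives checked — unique.

rotate(1, -90), rotate(1, -90), rotate(1, -90)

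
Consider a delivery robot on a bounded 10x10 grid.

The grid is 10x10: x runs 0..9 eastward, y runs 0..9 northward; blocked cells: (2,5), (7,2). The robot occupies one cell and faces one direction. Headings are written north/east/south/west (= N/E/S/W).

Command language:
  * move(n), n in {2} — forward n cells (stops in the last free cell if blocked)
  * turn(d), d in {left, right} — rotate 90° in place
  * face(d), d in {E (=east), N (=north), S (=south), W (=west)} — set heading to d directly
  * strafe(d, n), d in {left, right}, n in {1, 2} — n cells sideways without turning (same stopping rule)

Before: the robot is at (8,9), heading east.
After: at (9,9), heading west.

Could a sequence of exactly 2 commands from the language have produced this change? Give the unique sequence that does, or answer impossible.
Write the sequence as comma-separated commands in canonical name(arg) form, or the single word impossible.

key: move(2) runs into the grid edge before its full distance
start: at (8,9), heading east
step 1 (move(2)): at (9,9), heading east
step 2 (face(W)): at (9,9), heading west
all 121 alternatives checked — unique.

move(2), face(W)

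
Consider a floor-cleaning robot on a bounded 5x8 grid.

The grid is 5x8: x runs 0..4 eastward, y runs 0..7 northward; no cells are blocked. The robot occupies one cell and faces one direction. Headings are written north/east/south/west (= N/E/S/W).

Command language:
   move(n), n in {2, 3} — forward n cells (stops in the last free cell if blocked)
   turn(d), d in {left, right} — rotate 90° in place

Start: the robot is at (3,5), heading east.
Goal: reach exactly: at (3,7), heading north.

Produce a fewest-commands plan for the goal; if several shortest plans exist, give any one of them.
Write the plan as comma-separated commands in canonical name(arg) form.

t0: at (3,5), heading east
1. turn(left) → at (3,5), heading north
2. move(2) → at (3,7), heading north
shorter routes all fall short; 2 is best.

turn(left), move(2)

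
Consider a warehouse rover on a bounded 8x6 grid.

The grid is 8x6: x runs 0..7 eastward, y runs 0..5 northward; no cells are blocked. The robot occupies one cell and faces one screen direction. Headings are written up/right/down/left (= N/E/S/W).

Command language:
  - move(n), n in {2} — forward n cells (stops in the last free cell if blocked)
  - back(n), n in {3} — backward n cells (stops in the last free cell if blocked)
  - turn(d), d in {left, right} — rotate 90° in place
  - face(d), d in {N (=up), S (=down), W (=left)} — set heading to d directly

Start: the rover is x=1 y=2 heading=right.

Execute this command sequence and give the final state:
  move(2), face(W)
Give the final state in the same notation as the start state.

x=3 y=2 heading=left

begin: x=1 y=2 heading=right
t=1 move(2) ⇒ x=3 y=2 heading=right
t=2 face(W) ⇒ x=3 y=2 heading=left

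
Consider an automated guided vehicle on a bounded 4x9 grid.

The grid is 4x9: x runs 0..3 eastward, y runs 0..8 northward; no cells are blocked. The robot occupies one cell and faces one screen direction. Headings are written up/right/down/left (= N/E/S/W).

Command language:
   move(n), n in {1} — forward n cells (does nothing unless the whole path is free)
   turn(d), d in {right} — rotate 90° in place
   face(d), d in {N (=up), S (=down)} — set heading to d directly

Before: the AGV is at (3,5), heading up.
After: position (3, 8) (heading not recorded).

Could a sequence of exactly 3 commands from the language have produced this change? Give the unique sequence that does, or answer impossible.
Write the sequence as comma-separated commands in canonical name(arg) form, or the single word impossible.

from: at (3,5), heading up
[1] after move(1): at (3,6), heading up
[2] after move(1): at (3,7), heading up
[3] after move(1): at (3,8), heading up
no other 3-command option fits: unique.

move(1), move(1), move(1)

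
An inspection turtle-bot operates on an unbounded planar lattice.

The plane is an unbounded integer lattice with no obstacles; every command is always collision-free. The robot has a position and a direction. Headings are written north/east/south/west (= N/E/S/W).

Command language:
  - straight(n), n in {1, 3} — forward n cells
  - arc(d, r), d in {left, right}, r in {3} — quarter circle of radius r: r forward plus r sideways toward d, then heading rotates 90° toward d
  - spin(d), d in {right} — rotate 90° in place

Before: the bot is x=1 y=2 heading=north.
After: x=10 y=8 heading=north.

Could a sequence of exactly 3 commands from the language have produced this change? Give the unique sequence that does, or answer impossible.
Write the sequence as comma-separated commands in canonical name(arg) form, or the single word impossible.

key: running arc(left, 3) before arc(right, 3) would end elsewhere — order is forced
initial: x=1 y=2 heading=north
[1] after arc(right, 3): x=4 y=5 heading=east
[2] after straight(3): x=7 y=5 heading=east
[3] after arc(left, 3): x=10 y=8 heading=north
uniquely the one of 125 3-step routes that fits.

arc(right, 3), straight(3), arc(left, 3)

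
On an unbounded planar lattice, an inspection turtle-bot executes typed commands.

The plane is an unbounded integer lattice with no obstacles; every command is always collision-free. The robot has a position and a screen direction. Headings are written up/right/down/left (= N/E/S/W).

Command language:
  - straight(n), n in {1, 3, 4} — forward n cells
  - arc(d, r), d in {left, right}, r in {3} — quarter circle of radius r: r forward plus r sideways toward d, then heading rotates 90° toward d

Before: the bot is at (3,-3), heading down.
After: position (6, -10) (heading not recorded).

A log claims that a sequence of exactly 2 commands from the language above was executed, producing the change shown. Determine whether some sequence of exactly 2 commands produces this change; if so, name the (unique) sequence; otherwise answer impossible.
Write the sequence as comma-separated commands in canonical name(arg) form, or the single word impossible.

straight(4), arc(left, 3)

key: running arc(left, 3) before straight(4) would end elsewhere — order is forced
t0: at (3,-3), heading down
t=1 straight(4) ⇒ at (3,-7), heading down
t=2 arc(left, 3) ⇒ at (6,-10), heading right
uniquely the one of 25 2-step routes that fits.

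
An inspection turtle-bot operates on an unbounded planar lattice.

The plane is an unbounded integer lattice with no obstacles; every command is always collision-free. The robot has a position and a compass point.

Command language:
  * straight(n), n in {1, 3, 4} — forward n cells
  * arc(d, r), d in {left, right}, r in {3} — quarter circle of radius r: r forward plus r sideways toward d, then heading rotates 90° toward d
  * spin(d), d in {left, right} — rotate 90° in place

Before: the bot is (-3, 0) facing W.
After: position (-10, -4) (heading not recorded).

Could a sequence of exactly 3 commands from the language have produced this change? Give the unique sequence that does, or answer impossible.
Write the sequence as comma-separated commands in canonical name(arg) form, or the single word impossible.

key: order matters: swapping straight(4) and straight(1) lands elsewhere
from: (-3, 0) facing W
t=1 straight(4) ⇒ (-7, 0) facing W
t=2 arc(left, 3) ⇒ (-10, -3) facing S
t=3 straight(1) ⇒ (-10, -4) facing S
all 343 alternatives checked — unique.

straight(4), arc(left, 3), straight(1)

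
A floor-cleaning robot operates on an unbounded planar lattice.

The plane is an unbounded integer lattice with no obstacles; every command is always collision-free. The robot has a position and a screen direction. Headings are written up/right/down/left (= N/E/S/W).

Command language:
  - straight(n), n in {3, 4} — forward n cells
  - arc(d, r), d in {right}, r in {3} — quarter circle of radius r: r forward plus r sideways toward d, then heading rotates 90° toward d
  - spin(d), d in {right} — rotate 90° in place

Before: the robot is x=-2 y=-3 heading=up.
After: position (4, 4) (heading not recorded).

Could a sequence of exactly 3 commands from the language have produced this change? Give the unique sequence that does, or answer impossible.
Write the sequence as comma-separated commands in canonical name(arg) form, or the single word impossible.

straight(4), arc(right, 3), straight(3)

key: running straight(3) before straight(4) would end elsewhere — order is forced
t0: x=-2 y=-3 heading=up
[1] after straight(4): x=-2 y=1 heading=up
[2] after arc(right, 3): x=1 y=4 heading=right
[3] after straight(3): x=4 y=4 heading=right
no rival 3-sequence matches.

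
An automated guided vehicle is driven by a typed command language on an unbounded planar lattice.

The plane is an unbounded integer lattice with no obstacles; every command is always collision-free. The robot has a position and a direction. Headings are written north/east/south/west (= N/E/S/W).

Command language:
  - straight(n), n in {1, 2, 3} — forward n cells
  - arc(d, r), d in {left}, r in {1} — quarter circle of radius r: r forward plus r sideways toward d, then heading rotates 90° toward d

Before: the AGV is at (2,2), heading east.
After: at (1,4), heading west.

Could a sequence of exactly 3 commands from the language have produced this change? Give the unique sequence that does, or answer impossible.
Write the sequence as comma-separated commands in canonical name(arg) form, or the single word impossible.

key: position moved to (1,4) AND the heading swung to W — translation plus rotation needed
from: at (2,2), heading east
t=1 arc(left, 1) ⇒ at (3,3), heading north
t=2 arc(left, 1) ⇒ at (2,4), heading west
t=3 straight(1) ⇒ at (1,4), heading west
no rival 3-sequence matches.

arc(left, 1), arc(left, 1), straight(1)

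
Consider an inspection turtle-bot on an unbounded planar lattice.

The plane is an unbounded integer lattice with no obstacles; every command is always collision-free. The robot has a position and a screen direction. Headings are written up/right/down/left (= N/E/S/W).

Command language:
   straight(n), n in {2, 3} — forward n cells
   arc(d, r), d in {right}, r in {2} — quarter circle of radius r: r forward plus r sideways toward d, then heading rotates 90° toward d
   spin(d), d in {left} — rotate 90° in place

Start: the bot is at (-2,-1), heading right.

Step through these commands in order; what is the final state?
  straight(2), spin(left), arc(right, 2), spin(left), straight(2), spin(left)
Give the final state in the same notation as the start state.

at (2,3), heading left

from: at (-2,-1), heading right
t=1 straight(2) ⇒ at (0,-1), heading right
t=2 spin(left) ⇒ at (0,-1), heading up
t=3 arc(right, 2) ⇒ at (2,1), heading right
t=4 spin(left) ⇒ at (2,1), heading up
t=5 straight(2) ⇒ at (2,3), heading up
t=6 spin(left) ⇒ at (2,3), heading left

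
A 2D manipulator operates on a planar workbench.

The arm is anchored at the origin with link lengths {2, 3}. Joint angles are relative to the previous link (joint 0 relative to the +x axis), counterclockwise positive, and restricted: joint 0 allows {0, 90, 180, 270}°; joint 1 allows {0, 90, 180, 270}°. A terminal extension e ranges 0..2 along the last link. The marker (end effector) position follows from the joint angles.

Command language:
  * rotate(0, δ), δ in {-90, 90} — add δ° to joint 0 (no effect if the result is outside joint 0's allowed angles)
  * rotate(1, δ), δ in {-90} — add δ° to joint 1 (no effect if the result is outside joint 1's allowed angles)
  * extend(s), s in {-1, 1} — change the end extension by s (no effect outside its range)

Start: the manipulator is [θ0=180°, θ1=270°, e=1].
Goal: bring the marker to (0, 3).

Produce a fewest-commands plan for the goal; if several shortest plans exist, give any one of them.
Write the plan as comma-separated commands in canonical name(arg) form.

rotate(1, -90), extend(1), rotate(0, 90)

t0: [θ0=180°, θ1=270°, e=1]
[1] after rotate(1, -90): [θ0=180°, θ1=180°, e=1]
[2] after extend(1): [θ0=180°, θ1=180°, e=2]
[3] after rotate(0, 90): [θ0=270°, θ1=180°, e=2]
shorter routes all fall short; 3 is best.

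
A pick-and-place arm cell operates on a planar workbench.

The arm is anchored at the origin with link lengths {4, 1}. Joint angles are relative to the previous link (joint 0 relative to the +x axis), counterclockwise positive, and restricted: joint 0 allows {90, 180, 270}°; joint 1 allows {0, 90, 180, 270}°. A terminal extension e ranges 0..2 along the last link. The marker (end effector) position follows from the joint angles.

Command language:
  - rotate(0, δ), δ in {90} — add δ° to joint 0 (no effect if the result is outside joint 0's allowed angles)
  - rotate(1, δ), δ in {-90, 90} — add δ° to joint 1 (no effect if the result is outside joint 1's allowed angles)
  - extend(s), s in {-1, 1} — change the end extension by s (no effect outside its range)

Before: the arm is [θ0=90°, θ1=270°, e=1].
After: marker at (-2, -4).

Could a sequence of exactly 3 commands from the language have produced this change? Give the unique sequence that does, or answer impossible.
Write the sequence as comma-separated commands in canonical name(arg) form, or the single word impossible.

rotate(0, 90), rotate(0, 90), rotate(0, 90)

begin: [θ0=90°, θ1=270°, e=1]
t=1 rotate(0, 90) ⇒ [θ0=180°, θ1=270°, e=1]
t=2 rotate(0, 90) ⇒ [θ0=270°, θ1=270°, e=1]
t=3 rotate(0, 90) ⇒ [θ0=270°, θ1=270°, e=1]
uniquely the one of 125 3-step routes that fits.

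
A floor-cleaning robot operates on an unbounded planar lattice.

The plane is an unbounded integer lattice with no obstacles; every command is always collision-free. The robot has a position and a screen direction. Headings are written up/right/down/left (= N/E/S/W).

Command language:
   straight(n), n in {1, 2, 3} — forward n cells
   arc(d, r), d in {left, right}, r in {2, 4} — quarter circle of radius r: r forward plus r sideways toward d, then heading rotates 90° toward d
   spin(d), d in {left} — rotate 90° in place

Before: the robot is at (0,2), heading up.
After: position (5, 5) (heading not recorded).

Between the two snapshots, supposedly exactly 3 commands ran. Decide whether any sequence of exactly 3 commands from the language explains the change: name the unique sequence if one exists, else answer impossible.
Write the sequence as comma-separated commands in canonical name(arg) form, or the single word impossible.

key: order matters: swapping straight(1) and straight(3) lands elsewhere
initial: at (0,2), heading up
[1] after straight(1): at (0,3), heading up
[2] after arc(right, 2): at (2,5), heading right
[3] after straight(3): at (5,5), heading right
no other 3-command option fits: unique.

straight(1), arc(right, 2), straight(3)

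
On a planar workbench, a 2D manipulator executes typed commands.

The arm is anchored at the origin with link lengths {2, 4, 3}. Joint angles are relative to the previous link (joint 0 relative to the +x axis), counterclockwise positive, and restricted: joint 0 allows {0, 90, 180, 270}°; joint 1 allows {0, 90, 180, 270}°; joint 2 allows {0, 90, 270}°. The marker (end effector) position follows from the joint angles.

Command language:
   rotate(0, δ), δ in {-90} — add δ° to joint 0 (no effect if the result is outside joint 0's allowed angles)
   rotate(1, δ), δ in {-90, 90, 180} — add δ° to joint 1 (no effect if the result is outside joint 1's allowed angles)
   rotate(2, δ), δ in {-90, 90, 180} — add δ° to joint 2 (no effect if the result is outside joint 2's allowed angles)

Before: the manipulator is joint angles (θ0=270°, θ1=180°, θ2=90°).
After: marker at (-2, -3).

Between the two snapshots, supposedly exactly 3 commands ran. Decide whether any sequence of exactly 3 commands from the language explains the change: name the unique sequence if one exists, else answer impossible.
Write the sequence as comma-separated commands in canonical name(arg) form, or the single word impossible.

rotate(0, -90), rotate(0, -90), rotate(0, -90)

start: joint angles (θ0=270°, θ1=180°, θ2=90°)
t=1 rotate(0, -90) ⇒ joint angles (θ0=180°, θ1=180°, θ2=90°)
t=2 rotate(0, -90) ⇒ joint angles (θ0=90°, θ1=180°, θ2=90°)
t=3 rotate(0, -90) ⇒ joint angles (θ0=0°, θ1=180°, θ2=90°)
no other 3-command option fits: unique.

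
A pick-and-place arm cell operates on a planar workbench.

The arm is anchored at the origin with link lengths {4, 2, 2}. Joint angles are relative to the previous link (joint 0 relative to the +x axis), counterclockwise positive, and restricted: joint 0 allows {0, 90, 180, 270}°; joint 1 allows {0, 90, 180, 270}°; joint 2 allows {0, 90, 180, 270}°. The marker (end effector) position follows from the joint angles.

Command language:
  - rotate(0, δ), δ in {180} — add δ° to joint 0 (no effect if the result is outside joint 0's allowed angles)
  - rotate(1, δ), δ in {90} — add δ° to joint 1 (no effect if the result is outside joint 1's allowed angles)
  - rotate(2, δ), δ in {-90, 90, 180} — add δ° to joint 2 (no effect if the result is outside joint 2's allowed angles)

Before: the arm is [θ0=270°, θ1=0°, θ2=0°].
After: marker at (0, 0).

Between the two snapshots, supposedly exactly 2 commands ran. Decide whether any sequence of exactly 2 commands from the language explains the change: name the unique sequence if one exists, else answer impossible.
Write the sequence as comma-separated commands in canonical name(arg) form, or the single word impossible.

rotate(1, 90), rotate(1, 90)

from: [θ0=270°, θ1=0°, θ2=0°]
t=1 rotate(1, 90) ⇒ [θ0=270°, θ1=90°, θ2=0°]
t=2 rotate(1, 90) ⇒ [θ0=270°, θ1=180°, θ2=0°]
no rival 2-sequence matches.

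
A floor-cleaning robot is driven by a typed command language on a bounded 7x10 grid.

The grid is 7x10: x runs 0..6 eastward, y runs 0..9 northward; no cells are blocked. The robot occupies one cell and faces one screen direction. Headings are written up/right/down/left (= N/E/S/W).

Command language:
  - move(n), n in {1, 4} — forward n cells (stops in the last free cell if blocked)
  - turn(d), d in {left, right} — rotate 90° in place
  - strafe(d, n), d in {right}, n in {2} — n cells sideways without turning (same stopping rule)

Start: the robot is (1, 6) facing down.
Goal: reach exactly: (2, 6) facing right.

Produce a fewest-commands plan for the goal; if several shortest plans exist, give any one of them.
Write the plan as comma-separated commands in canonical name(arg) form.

turn(left), move(1)

begin: (1, 6) facing down
[1] after turn(left): (1, 6) facing right
[2] after move(1): (2, 6) facing right
nothing shorter than 2 reaches the goal.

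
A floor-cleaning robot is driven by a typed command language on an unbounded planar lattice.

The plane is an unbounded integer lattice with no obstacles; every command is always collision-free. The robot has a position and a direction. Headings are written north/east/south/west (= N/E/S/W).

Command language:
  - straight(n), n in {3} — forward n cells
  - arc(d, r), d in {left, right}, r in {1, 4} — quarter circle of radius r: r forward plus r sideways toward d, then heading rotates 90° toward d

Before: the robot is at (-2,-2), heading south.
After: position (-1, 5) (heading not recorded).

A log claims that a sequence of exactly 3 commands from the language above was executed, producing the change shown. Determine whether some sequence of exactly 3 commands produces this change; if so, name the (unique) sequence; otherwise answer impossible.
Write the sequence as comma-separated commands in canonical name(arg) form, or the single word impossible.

arc(left, 1), arc(left, 4), arc(left, 4)

key: running arc(left, 4) before arc(left, 1) would end elsewhere — order is forced
begin: at (-2,-2), heading south
1. arc(left, 1) → at (-1,-3), heading east
2. arc(left, 4) → at (3,1), heading north
3. arc(left, 4) → at (-1,5), heading west
uniquely the one of 125 3-step routes that fits.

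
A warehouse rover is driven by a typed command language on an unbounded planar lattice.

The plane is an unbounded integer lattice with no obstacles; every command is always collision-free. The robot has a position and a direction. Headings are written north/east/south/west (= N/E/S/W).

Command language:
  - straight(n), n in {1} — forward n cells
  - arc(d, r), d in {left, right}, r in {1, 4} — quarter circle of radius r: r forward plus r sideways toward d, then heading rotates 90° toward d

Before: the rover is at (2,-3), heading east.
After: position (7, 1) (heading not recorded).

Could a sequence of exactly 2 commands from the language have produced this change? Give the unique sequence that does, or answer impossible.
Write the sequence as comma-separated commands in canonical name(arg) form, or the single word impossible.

straight(1), arc(left, 4)

key: order matters: swapping straight(1) and arc(left, 4) lands elsewhere
begin: at (2,-3), heading east
[1] after straight(1): at (3,-3), heading east
[2] after arc(left, 4): at (7,1), heading north
uniquely the one of 25 2-step routes that fits.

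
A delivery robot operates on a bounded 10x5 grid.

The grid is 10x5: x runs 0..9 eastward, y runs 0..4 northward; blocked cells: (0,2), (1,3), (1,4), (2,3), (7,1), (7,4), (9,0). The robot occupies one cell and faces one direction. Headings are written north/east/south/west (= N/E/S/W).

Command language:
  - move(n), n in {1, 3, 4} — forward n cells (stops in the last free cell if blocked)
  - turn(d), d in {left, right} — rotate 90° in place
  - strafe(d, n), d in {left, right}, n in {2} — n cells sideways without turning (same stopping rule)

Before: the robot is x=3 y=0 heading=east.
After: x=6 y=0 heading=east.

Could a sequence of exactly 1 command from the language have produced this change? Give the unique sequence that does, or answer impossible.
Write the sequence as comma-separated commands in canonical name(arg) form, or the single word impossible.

key: heading stays E — the single command does not turn
start: x=3 y=0 heading=east
[1] after move(3): x=6 y=0 heading=east
no other 1-command option fits: unique.

move(3)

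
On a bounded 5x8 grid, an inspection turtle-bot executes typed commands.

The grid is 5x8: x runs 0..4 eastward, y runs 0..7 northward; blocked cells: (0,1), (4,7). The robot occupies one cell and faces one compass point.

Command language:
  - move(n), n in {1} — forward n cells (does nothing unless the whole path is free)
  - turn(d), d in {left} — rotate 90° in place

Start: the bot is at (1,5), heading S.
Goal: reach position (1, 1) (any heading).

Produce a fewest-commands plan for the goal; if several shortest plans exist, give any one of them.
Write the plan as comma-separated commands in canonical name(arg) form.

move(1), move(1), move(1), move(1)

initial: at (1,5), heading S
t=1 move(1) ⇒ at (1,4), heading S
t=2 move(1) ⇒ at (1,3), heading S
t=3 move(1) ⇒ at (1,2), heading S
t=4 move(1) ⇒ at (1,1), heading S
nothing shorter than 4 reaches the goal.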